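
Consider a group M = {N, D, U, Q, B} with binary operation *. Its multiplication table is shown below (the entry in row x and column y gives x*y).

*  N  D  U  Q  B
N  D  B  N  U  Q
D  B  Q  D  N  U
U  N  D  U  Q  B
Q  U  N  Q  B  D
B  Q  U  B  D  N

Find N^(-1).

Q

First locate the identity: row U matches the header, so U is the identity.
Scan row N for U: N*Q = U. Hence N^(-1) = Q.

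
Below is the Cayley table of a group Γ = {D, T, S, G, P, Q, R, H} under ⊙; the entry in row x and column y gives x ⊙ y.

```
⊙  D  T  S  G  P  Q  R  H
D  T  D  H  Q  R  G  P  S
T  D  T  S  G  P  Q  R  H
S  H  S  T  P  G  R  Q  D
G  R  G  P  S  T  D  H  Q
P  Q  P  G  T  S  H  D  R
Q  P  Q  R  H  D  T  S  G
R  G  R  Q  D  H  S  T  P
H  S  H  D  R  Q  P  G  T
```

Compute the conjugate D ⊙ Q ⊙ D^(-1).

The identity is T. In row D, the entry T sits in column D, so D^(-1) = D.
D ⊙ Q = G
G ⊙ D = R

R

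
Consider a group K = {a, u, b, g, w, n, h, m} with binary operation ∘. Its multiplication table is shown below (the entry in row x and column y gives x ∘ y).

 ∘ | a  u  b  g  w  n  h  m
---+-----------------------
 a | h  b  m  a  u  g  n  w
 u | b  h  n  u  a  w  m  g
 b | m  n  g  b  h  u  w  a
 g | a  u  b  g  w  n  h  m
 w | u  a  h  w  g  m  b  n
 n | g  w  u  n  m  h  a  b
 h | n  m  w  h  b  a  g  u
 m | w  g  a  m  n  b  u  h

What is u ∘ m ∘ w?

w

u ∘ m = g
g ∘ w = w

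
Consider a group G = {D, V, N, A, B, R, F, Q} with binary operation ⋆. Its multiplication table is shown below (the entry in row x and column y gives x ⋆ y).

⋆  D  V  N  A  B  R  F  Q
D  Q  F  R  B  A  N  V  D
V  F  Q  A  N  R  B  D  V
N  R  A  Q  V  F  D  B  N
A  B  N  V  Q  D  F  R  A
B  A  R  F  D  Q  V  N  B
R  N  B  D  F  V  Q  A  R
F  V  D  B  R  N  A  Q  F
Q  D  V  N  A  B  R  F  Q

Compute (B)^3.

B

B^1 = B
B^2 = B ⋆ B = Q
B^3 = Q ⋆ B = B
(Structurally, G here is isomorphic to the elementary abelian group (Z_2)^3.)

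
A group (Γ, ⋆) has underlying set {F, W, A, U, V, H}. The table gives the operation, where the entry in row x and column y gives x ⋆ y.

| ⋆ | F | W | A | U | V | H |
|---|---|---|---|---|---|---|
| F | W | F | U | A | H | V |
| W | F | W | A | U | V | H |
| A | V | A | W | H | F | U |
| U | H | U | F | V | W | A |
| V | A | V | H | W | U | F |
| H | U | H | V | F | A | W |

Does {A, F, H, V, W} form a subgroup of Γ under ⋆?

V ⋆ V = U, which is not in {A, F, H, V, W}.
The subset is not closed under ⋆, so it is not a subgroup.
(Structurally, Γ here is isomorphic to the symmetric group S_3.)

No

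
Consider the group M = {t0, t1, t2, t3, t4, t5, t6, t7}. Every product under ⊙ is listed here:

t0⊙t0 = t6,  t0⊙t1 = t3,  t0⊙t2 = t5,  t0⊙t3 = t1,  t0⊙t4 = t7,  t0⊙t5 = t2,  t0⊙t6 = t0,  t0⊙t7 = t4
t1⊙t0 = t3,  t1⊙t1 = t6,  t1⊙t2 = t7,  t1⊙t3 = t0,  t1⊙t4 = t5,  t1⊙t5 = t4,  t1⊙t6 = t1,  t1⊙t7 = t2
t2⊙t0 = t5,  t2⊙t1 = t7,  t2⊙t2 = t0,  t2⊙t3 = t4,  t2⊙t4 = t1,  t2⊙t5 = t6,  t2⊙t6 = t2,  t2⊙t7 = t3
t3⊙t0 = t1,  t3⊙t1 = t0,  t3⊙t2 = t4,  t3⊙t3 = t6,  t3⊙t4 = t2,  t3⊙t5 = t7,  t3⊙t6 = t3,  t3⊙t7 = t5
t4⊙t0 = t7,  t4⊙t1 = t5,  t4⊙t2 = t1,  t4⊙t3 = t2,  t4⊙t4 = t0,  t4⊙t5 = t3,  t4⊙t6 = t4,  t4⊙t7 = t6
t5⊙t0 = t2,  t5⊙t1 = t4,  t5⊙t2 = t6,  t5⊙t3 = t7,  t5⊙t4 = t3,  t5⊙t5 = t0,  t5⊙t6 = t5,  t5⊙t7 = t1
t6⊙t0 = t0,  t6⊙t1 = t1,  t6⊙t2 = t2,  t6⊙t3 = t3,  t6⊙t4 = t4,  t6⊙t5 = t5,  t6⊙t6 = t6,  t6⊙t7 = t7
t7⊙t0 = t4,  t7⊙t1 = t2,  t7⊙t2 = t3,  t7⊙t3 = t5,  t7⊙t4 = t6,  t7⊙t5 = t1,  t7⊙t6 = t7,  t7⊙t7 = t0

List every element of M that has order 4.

Identity is t6. Compute the order of each non-identity element by repeated multiplication:
  t0: t0 → t6  (order 2)
  t1: t1 → t6  (order 2)
  t2: t2 → t0 → t5 → t6  (order 4)
  t3: t3 → t6  (order 2)
  t4: t4 → t0 → t7 → t6  (order 4)
  t5: t5 → t0 → t2 → t6  (order 4)
  t7: t7 → t0 → t4 → t6  (order 4)
Elements of order 4: {t2, t4, t5, t7}.

{t2, t4, t5, t7}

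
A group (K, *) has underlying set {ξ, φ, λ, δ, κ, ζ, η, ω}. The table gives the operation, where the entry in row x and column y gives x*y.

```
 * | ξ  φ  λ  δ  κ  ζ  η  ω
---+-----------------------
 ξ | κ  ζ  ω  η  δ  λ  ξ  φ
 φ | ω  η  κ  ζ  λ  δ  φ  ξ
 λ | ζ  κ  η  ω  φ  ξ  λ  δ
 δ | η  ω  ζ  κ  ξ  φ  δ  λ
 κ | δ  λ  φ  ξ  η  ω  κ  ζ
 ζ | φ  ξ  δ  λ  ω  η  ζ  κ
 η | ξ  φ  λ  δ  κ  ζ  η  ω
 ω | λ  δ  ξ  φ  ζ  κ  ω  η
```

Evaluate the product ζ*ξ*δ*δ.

λ

ζ*ξ = φ
φ*δ = ζ
ζ*δ = λ
(Structurally, K here is isomorphic to the dihedral group D_4.)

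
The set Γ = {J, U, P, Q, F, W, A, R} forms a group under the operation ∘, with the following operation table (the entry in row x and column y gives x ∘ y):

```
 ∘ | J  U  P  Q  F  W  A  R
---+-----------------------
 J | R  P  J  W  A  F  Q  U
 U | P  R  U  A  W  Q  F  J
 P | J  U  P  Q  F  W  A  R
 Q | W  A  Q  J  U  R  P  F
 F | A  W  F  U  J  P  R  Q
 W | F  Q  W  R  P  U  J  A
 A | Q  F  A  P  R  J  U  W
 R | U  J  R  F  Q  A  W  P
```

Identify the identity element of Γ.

P

The identity e satisfies e ∘ x = x for all x, so its row in the table reproduces the column headers.
Row P reads: J, U, P, Q, F, W, A, R — exactly the header order. So P is the identity.
(Structurally, Γ here is isomorphic to the cyclic group Z_8.)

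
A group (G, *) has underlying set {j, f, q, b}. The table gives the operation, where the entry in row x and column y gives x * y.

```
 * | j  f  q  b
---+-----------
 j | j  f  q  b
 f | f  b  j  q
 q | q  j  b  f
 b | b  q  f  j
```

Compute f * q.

j

Read row f, column q: f * q = j.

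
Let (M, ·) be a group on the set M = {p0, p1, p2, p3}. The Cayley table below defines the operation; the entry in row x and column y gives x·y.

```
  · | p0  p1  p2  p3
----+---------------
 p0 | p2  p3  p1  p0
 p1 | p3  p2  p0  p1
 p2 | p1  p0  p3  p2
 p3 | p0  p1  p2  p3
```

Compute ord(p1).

4

The identity element is p3 (its row matches the header).
p1^1 = p1
p1^2 = p1·p1 = p2
p1^3 = p2·p1 = p0
p1^4 = p0·p1 = p3
The first power of p1 equal to the identity is p1^4, so ord(p1) = 4.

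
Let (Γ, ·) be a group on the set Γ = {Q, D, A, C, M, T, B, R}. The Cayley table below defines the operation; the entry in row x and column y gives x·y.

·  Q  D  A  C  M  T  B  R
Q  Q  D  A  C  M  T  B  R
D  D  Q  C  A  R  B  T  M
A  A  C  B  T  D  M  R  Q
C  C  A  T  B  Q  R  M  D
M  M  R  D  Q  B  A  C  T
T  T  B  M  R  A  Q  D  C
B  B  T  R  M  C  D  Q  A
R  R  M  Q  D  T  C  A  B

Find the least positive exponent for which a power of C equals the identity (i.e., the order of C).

4

The identity element is Q (its row matches the header).
C^1 = C
C^2 = C·C = B
C^3 = B·C = M
C^4 = M·C = Q
The first power of C equal to the identity is C^4, so ord(C) = 4.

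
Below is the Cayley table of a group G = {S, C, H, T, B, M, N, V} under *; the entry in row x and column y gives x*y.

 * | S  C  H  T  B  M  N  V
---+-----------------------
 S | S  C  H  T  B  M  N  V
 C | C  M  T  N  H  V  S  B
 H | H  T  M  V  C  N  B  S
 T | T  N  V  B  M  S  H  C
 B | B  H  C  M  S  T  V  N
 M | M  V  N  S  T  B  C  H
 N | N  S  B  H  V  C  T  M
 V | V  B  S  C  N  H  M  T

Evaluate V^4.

V^1 = V
V^2 = V*V = T
V^3 = T*V = C
V^4 = C*V = B
(Structurally, G here is isomorphic to the cyclic group Z_8.)

B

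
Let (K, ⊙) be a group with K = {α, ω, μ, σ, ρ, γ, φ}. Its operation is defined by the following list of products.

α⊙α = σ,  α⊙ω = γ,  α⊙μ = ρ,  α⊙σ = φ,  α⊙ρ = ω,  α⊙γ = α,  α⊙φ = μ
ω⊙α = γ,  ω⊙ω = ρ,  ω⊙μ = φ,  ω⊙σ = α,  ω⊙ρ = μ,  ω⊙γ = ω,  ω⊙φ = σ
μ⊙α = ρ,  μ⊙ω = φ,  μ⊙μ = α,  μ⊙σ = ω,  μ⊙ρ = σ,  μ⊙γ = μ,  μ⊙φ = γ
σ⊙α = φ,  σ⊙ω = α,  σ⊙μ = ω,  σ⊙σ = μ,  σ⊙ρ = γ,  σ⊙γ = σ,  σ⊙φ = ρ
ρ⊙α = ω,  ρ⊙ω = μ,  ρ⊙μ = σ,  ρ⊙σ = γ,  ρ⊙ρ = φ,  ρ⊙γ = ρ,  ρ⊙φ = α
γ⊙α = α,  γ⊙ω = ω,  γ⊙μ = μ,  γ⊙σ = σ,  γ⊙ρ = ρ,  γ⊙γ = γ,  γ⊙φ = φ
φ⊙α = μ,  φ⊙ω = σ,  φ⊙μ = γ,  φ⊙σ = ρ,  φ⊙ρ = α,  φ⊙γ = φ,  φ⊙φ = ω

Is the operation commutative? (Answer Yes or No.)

Check whether the table is symmetric across its main diagonal.
Every entry (row x, col y) equals the entry (row y, col x), so K is abelian.

Yes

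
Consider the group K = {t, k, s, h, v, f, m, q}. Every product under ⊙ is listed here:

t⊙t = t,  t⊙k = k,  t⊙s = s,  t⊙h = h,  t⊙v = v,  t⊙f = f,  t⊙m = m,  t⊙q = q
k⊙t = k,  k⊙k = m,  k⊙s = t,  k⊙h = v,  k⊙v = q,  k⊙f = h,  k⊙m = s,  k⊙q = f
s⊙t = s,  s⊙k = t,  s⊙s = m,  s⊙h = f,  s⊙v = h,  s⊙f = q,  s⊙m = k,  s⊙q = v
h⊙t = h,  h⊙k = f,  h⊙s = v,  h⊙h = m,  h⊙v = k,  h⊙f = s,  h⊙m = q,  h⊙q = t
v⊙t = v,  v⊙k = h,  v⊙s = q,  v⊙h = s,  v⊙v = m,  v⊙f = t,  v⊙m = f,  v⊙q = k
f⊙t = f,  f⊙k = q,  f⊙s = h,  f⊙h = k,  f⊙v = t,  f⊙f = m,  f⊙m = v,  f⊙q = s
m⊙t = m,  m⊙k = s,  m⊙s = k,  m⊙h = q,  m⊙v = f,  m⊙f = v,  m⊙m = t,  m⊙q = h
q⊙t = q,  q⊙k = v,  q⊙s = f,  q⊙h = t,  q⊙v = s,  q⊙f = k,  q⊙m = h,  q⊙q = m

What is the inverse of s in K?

k

First locate the identity: row t matches the header, so t is the identity.
Scan row s for t: s ⊙ k = t. Hence s^(-1) = k.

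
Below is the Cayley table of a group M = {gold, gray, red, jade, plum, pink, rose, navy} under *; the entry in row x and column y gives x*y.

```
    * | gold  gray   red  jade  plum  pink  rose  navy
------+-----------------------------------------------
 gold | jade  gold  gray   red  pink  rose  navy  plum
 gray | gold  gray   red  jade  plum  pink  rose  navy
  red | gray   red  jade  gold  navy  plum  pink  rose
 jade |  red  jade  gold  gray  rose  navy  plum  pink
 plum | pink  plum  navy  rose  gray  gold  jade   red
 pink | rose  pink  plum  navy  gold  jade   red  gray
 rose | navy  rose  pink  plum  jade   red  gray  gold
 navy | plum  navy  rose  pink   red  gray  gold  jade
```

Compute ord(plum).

The identity element is gray (its row matches the header).
plum^1 = plum
plum^2 = plum*plum = gray
The first power of plum equal to the identity is plum^2, so ord(plum) = 2.

2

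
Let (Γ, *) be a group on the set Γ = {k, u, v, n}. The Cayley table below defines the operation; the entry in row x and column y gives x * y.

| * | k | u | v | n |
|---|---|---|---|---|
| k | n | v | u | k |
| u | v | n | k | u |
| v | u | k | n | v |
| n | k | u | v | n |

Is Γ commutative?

Yes

Check whether the table is symmetric across its main diagonal.
Every entry (row x, col y) equals the entry (row y, col x), so Γ is abelian.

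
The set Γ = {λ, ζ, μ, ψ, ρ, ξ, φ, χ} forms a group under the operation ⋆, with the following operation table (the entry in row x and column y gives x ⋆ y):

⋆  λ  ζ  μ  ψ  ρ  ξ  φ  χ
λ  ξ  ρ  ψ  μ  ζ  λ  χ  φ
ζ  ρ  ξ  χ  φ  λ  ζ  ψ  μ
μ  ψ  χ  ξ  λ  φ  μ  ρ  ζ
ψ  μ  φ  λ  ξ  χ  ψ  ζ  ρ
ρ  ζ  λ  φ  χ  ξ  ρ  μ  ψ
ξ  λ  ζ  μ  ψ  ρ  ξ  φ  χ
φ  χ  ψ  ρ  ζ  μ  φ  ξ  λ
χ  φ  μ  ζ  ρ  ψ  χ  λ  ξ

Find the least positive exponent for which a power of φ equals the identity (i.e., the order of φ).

The identity element is ξ (its row matches the header).
φ^1 = φ
φ^2 = φ ⋆ φ = ξ
The first power of φ equal to the identity is φ^2, so ord(φ) = 2.
(Structurally, Γ here is isomorphic to the elementary abelian group (Z_2)^3.)

2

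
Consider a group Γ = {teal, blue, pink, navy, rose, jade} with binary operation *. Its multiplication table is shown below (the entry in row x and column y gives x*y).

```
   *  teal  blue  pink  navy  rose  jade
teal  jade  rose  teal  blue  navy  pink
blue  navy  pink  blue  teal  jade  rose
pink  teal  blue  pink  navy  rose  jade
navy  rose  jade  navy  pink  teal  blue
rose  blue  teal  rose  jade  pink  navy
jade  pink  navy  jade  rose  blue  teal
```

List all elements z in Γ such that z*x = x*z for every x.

{pink}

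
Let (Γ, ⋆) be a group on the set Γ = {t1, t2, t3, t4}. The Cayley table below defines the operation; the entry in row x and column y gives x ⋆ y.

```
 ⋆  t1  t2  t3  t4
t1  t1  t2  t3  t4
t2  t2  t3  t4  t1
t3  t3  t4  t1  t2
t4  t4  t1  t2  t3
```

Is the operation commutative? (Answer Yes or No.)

Yes

Check whether the table is symmetric across its main diagonal.
Every entry (row x, col y) equals the entry (row y, col x), so Γ is abelian.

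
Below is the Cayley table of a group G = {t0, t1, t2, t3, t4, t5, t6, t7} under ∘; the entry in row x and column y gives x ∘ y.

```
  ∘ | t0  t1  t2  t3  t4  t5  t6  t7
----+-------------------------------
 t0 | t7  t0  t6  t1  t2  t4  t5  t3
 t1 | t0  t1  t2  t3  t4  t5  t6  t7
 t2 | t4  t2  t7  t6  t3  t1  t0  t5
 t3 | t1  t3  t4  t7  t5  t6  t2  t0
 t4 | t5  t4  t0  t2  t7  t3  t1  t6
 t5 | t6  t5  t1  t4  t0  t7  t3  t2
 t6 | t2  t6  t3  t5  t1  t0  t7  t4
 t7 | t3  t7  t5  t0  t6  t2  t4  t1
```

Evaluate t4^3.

t4^1 = t4
t4^2 = t4 ∘ t4 = t7
t4^3 = t7 ∘ t4 = t6
(Structurally, G here is isomorphic to the quaternion group Q_8.)

t6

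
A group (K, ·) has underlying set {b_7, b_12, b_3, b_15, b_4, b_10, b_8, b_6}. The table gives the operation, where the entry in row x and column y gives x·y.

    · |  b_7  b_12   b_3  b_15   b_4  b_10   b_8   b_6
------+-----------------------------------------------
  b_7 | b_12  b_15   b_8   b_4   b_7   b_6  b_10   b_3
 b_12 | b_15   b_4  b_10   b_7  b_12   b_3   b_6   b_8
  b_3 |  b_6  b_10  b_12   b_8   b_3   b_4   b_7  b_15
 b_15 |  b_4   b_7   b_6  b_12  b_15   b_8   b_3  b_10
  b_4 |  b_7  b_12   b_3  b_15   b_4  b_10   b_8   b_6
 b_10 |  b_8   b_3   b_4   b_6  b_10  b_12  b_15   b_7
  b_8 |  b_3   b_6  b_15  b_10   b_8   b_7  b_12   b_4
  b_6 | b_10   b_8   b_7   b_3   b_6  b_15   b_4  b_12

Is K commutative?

No

b_3·b_7 = b_6 but b_7·b_3 = b_8.
Since b_3 and b_7 do not commute, K is not abelian.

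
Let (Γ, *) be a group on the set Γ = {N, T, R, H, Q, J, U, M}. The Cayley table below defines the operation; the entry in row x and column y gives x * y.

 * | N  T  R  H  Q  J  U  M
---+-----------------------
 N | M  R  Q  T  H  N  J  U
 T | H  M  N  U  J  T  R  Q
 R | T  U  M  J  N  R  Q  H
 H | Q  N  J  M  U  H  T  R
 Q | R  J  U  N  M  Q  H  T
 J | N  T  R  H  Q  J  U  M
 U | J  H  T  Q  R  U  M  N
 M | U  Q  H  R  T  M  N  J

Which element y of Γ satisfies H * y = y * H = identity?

R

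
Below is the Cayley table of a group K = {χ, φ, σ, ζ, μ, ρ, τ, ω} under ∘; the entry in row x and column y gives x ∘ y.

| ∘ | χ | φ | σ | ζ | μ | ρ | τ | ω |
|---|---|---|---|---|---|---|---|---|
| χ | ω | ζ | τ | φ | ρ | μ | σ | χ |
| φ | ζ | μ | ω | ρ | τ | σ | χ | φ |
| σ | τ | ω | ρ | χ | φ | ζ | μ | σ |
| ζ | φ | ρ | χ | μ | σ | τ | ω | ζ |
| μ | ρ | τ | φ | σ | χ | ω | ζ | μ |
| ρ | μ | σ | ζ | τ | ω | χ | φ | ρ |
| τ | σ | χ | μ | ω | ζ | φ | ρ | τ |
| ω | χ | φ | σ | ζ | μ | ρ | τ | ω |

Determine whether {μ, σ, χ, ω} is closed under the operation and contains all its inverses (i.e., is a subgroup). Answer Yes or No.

σ ∘ σ = ρ, which is not in {μ, σ, χ, ω}.
The subset is not closed under ∘, so it is not a subgroup.

No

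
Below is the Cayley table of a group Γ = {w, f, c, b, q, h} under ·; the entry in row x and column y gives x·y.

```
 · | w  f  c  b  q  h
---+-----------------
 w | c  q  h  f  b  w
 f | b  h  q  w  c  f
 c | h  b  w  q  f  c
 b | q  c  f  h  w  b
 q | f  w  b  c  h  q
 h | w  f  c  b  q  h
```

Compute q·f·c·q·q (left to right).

q·f = w
w·c = h
h·q = q
q·q = h

h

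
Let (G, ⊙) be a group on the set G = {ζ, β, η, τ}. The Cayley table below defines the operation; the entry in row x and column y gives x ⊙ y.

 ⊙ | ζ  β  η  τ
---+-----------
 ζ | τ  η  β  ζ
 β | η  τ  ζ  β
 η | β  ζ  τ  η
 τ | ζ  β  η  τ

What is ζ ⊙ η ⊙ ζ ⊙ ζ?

ζ ⊙ η = β
β ⊙ ζ = η
η ⊙ ζ = β

β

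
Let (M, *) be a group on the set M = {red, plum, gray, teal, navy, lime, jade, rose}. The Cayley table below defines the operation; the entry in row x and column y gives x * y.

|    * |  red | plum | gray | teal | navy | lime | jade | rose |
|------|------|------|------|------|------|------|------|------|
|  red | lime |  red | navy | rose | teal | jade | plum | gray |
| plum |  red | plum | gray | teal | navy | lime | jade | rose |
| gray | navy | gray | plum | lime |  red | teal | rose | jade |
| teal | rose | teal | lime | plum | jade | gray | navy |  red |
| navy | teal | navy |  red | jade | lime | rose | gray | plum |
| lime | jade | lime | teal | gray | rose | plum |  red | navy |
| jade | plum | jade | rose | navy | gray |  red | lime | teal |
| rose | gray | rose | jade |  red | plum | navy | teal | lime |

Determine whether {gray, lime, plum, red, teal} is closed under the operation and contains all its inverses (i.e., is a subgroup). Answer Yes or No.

No

red * lime = jade, which is not in {gray, lime, plum, red, teal}.
The subset is not closed under *, so it is not a subgroup.
(Structurally, M here is isomorphic to Z_2 x Z_4.)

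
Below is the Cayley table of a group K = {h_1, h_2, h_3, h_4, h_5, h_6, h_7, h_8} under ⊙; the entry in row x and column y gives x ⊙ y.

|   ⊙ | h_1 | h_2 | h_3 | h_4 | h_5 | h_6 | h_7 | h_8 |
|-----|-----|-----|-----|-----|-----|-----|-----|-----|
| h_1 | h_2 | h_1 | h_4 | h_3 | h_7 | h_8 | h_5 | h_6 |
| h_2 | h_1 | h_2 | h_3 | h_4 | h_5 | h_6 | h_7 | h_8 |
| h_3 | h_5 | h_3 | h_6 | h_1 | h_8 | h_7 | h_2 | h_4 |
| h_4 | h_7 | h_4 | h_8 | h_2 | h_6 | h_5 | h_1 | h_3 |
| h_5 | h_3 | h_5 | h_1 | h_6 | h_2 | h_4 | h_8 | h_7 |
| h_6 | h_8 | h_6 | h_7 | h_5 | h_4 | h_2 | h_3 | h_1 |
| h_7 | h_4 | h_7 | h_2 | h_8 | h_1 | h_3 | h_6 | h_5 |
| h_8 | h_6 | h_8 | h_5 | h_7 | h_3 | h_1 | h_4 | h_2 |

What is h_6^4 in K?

h_2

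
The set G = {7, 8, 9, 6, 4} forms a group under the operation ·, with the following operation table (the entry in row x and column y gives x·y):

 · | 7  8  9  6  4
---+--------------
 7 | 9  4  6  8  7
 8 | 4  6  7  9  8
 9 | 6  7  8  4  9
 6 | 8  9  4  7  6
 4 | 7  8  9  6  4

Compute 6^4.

9

6^1 = 6
6^2 = 6·6 = 7
6^3 = 7·6 = 8
6^4 = 8·6 = 9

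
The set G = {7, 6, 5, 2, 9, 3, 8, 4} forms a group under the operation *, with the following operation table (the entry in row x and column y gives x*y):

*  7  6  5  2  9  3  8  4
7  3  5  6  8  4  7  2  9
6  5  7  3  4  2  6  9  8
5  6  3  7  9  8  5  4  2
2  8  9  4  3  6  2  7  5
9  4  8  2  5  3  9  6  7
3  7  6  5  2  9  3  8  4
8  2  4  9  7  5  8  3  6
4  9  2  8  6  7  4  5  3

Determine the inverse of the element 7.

7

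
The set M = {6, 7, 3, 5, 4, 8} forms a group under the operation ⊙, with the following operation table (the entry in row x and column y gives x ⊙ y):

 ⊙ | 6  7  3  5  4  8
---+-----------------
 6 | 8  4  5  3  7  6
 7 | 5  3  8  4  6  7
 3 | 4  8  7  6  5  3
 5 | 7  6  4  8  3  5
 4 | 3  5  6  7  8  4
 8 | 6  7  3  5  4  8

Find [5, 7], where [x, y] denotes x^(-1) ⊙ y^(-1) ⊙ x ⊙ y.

Identity is 8; from the table 5^(-1) = 5 and 7^(-1) = 3.
5 ⊙ 3 = 4
4 ⊙ 5 = 7
7 ⊙ 7 = 3

3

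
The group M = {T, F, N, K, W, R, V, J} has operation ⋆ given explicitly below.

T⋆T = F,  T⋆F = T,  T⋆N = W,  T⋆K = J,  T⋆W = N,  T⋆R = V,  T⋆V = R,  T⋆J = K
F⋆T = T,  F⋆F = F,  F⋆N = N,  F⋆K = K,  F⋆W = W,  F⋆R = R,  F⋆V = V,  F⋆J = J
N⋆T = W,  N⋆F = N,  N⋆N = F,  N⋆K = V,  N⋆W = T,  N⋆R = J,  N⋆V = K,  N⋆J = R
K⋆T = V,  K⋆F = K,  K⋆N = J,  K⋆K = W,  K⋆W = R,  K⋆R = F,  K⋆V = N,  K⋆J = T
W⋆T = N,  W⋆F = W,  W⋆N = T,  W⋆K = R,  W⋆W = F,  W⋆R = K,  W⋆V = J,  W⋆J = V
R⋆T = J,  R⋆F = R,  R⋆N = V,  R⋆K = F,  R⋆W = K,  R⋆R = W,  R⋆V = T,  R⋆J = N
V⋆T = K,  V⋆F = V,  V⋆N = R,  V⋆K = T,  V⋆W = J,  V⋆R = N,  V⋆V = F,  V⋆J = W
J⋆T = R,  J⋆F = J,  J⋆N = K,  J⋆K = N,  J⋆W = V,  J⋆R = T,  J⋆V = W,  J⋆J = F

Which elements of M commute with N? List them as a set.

Compare row N with column N entry by entry.
T ⋆ N = W = N ⋆ T, so T commutes with N.
V ⋆ N = R but N ⋆ V = K, so V does not.
Collecting the elements that commute with N: C(N) = {F, N, T, W}.

{F, N, T, W}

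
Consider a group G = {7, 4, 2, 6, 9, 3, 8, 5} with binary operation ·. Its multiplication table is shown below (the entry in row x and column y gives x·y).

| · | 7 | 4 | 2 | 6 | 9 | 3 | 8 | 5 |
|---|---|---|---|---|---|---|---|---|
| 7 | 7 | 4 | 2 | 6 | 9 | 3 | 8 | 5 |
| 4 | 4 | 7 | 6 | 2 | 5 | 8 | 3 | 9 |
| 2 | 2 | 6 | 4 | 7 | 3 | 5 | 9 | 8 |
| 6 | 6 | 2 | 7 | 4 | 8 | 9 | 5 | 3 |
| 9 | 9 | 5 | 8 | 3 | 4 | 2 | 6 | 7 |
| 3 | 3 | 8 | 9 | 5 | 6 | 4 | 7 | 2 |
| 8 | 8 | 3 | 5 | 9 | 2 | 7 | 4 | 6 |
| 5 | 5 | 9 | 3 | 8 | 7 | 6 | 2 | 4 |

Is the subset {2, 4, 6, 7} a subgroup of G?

Yes

{2, 4, 6, 7} contains the identity 7.
Checking products: every product of two elements of {2, 4, 6, 7} (read from the table) lies in {2, 4, 6, 7}, so the set is closed.
In a finite group, a nonempty closed subset is a subgroup. So {2, 4, 6, 7} ≤ G.
(Structurally, G here is isomorphic to the quaternion group Q_8.)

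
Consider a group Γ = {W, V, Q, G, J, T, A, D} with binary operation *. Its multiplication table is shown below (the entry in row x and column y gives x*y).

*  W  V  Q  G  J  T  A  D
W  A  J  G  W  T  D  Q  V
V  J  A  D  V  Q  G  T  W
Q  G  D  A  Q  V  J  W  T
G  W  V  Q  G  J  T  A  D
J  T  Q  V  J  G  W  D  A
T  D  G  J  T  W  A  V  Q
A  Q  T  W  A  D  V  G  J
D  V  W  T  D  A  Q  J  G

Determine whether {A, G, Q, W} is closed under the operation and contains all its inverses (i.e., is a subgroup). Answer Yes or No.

{A, G, Q, W} contains the identity G.
Checking products: every product of two elements of {A, G, Q, W} (read from the table) lies in {A, G, Q, W}, so the set is closed.
In a finite group, a nonempty closed subset is a subgroup. So {A, G, Q, W} ≤ Γ.

Yes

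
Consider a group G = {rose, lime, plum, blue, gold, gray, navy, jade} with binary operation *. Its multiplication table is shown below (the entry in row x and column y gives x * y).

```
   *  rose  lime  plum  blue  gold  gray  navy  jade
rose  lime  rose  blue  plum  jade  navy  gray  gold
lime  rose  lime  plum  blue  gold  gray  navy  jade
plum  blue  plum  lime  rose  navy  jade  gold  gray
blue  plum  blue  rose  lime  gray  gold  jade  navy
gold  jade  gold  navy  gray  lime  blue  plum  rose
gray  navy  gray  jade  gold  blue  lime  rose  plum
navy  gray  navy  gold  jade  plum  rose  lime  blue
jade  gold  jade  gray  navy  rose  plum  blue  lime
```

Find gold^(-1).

gold

First locate the identity: row lime matches the header, so lime is the identity.
Scan row gold for lime: gold * gold = lime. Hence gold^(-1) = gold.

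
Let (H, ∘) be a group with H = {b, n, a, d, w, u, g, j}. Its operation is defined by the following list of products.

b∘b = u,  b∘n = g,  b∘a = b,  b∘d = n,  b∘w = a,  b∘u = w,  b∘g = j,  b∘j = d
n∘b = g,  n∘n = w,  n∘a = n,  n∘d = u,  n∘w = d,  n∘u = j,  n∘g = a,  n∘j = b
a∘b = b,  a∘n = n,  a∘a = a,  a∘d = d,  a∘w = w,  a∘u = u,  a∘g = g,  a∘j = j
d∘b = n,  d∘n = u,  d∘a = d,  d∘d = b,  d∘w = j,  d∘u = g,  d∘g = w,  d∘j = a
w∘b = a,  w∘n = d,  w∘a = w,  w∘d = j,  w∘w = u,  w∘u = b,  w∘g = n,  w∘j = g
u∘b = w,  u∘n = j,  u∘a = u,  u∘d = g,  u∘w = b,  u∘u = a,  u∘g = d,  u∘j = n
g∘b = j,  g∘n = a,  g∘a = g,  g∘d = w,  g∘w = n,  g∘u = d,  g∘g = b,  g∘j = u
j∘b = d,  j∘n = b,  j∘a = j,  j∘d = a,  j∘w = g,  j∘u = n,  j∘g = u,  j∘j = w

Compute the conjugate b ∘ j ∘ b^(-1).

The identity is a. In row b, the entry a sits in column w, so b^(-1) = w.
b ∘ j = d
d ∘ w = j

j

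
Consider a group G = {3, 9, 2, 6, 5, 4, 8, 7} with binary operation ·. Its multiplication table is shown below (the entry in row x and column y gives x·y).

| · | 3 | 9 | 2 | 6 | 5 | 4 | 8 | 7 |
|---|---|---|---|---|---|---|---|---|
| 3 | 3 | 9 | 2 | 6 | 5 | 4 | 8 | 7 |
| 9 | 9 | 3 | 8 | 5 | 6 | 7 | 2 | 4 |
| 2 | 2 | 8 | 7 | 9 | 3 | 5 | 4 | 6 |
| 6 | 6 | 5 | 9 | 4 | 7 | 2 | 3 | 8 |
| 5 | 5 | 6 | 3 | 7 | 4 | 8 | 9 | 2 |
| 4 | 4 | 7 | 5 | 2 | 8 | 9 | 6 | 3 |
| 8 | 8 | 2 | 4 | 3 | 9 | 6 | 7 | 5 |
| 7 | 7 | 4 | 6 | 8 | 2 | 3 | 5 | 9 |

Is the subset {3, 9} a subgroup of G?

{3, 9} contains the identity 3.
Checking products: every product of two elements of {3, 9} (read from the table) lies in {3, 9}, so the set is closed.
In a finite group, a nonempty closed subset is a subgroup. So {3, 9} ≤ G.

Yes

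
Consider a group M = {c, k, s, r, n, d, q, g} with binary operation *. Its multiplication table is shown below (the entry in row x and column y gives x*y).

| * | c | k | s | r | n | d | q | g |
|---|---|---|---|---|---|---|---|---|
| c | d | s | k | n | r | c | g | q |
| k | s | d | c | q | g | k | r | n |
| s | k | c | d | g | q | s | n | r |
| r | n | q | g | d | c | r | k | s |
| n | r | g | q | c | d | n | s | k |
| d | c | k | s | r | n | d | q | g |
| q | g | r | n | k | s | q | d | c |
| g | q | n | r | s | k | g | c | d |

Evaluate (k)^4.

d

k^1 = k
k^2 = k*k = d
k^3 = d*k = k
k^4 = k*k = d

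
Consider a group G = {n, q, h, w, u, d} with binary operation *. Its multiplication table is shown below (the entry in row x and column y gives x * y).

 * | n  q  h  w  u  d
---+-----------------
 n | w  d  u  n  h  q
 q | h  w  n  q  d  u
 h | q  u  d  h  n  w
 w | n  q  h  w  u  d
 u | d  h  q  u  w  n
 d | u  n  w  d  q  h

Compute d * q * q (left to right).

d

d * q = n
n * q = d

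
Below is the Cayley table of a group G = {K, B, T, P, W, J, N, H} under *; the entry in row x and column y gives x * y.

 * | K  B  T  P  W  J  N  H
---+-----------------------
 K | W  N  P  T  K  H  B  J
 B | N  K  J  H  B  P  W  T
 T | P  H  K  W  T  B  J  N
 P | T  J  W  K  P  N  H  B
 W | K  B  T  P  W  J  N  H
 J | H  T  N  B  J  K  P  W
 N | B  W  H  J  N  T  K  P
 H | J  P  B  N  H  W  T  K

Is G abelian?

No

B * H = T but H * B = P.
Since B and H do not commute, G is not abelian.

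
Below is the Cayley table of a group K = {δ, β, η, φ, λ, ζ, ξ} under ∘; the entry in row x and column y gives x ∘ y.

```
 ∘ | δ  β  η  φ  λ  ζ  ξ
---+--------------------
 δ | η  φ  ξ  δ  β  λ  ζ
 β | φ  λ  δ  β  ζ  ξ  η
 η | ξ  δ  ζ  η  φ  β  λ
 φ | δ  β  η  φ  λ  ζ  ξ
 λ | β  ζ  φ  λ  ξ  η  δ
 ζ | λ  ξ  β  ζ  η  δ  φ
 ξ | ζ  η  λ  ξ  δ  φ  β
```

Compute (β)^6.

δ

β^1 = β
β^2 = β ∘ β = λ
β^3 = λ ∘ β = ζ
β^4 = ζ ∘ β = ξ
β^5 = ξ ∘ β = η
β^6 = η ∘ β = δ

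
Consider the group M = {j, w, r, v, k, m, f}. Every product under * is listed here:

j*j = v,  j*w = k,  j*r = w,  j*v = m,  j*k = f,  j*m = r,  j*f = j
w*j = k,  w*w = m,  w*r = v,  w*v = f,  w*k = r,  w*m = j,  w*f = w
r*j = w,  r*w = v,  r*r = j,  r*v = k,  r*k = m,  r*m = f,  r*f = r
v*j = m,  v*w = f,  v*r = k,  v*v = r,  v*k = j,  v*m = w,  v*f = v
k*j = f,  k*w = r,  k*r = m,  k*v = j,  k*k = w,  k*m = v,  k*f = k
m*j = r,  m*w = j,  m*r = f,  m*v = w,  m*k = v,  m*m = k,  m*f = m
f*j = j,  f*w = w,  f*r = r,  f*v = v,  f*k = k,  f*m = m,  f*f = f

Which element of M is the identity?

The identity e satisfies e*x = x for all x, so its row in the table reproduces the column headers.
Row f reads: j, w, r, v, k, m, f — exactly the header order. So f is the identity.

f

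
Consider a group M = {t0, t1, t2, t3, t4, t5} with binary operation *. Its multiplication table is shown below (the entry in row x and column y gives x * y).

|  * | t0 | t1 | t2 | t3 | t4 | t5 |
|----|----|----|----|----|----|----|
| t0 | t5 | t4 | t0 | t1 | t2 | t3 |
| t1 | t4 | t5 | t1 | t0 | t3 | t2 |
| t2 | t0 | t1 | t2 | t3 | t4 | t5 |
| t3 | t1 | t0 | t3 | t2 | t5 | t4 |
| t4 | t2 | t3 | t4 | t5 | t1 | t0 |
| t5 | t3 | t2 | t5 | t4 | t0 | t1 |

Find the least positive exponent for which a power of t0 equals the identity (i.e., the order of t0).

The identity element is t2 (its row matches the header).
t0^1 = t0
t0^2 = t0 * t0 = t5
t0^3 = t5 * t0 = t3
t0^4 = t3 * t0 = t1
t0^5 = t1 * t0 = t4
t0^6 = t4 * t0 = t2
The first power of t0 equal to the identity is t0^6, so ord(t0) = 6.

6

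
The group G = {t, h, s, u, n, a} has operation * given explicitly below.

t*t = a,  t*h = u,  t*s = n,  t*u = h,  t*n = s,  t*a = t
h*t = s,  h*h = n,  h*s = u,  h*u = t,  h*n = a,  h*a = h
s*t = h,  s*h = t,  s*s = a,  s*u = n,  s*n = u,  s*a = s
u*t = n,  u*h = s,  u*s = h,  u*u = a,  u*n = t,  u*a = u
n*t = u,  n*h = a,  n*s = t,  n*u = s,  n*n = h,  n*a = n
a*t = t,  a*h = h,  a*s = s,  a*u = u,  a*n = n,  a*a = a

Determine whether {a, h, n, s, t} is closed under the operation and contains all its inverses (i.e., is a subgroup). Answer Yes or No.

No

h*s = u, which is not in {a, h, n, s, t}.
The subset is not closed under *, so it is not a subgroup.
(Structurally, G here is isomorphic to the symmetric group S_3.)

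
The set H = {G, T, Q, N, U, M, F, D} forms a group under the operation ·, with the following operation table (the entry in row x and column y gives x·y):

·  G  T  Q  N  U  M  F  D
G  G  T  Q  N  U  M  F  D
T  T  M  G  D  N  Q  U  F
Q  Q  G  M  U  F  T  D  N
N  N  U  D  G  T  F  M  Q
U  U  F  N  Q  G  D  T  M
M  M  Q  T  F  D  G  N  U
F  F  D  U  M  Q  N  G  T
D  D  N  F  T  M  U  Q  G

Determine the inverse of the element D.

First locate the identity: row G matches the header, so G is the identity.
Scan row D for G: D·D = G. Hence D^(-1) = D.

D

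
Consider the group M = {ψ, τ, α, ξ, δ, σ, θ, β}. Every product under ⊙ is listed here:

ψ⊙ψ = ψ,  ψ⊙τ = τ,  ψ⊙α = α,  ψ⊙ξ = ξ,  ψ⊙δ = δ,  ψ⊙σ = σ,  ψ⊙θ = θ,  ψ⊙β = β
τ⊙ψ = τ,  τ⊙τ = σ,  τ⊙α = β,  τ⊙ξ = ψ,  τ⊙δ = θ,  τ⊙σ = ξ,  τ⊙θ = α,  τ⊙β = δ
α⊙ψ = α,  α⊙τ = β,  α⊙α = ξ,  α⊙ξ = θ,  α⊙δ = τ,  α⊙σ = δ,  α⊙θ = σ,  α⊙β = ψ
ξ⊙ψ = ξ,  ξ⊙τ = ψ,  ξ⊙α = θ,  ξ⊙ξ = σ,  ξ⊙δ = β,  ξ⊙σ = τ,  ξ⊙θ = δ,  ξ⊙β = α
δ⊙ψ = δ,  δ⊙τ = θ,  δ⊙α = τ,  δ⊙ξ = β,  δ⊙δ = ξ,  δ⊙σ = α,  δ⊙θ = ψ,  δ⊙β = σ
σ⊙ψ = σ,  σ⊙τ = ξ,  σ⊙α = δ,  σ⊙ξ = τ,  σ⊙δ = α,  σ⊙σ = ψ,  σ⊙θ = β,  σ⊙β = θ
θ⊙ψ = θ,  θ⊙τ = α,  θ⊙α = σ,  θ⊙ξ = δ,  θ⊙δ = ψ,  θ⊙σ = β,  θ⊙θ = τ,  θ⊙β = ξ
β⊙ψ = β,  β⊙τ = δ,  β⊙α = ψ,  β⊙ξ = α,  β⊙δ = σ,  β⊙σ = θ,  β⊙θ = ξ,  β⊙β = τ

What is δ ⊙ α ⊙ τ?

σ

δ ⊙ α = τ
τ ⊙ τ = σ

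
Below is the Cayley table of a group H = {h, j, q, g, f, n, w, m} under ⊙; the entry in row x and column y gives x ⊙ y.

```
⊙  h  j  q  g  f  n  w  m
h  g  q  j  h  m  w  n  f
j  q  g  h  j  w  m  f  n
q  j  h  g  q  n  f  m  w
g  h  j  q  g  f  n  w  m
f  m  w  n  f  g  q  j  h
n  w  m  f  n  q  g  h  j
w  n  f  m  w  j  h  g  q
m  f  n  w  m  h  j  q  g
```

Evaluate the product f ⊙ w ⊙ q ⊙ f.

m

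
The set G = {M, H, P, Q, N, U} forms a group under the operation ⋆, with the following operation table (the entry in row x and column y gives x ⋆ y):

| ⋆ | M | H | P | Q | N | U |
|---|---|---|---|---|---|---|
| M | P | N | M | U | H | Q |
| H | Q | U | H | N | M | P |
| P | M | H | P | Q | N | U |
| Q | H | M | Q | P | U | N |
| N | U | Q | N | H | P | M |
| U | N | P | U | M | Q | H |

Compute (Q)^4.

P

Q^1 = Q
Q^2 = Q ⋆ Q = P
Q^3 = P ⋆ Q = Q
Q^4 = Q ⋆ Q = P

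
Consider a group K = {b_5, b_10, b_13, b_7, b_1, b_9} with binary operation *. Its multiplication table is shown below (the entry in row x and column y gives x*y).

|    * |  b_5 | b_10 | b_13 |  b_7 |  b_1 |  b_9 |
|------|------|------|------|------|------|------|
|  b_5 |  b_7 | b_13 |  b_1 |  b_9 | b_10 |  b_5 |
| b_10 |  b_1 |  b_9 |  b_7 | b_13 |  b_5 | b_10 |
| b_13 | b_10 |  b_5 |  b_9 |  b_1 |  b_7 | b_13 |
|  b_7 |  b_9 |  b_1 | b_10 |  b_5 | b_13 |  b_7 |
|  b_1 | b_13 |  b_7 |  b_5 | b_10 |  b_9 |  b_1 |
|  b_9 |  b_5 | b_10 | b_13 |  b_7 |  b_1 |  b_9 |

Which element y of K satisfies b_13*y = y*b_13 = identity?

First locate the identity: row b_9 matches the header, so b_9 is the identity.
Scan row b_13 for b_9: b_13*b_13 = b_9. Hence b_13^(-1) = b_13.

b_13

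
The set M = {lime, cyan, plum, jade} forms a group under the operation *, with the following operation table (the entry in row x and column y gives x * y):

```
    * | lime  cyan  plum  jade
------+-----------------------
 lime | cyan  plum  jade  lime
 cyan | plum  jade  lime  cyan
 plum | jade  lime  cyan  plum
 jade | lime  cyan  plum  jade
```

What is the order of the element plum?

The identity element is jade (its row matches the header).
plum^1 = plum
plum^2 = plum * plum = cyan
plum^3 = cyan * plum = lime
plum^4 = lime * plum = jade
The first power of plum equal to the identity is plum^4, so ord(plum) = 4.

4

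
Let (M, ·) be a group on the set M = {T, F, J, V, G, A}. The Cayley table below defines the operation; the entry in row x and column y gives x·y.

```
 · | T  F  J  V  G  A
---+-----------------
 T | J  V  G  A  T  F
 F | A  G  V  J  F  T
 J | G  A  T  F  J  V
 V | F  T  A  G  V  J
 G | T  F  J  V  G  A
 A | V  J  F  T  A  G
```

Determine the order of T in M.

3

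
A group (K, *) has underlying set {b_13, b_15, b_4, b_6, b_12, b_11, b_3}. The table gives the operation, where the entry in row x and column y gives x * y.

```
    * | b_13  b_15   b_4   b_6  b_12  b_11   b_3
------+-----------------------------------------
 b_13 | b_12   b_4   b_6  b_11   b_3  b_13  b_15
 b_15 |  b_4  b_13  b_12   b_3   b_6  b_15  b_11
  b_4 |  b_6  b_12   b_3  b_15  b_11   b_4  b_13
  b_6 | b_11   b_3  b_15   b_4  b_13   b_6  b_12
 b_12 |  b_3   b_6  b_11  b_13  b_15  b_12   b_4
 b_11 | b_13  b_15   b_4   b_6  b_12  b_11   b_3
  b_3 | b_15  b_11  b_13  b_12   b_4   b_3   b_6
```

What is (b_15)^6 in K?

b_3

b_15^1 = b_15
b_15^2 = b_15 * b_15 = b_13
b_15^3 = b_13 * b_15 = b_4
b_15^4 = b_4 * b_15 = b_12
b_15^5 = b_12 * b_15 = b_6
b_15^6 = b_6 * b_15 = b_3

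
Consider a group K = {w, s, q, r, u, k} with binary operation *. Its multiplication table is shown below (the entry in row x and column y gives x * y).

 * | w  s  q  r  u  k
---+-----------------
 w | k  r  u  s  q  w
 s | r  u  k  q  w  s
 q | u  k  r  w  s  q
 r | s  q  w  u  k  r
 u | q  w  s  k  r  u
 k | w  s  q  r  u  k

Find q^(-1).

First locate the identity: row k matches the header, so k is the identity.
Scan row q for k: q * s = k. Hence q^(-1) = s.

s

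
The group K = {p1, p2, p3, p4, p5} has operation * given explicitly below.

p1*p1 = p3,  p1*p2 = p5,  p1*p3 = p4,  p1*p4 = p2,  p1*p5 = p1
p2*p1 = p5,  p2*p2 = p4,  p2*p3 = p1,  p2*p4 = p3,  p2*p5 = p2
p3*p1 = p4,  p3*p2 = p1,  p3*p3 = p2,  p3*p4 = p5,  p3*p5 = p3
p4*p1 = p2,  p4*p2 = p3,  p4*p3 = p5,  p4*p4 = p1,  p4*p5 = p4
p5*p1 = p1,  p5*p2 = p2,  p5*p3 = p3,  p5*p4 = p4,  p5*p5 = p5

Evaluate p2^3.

p3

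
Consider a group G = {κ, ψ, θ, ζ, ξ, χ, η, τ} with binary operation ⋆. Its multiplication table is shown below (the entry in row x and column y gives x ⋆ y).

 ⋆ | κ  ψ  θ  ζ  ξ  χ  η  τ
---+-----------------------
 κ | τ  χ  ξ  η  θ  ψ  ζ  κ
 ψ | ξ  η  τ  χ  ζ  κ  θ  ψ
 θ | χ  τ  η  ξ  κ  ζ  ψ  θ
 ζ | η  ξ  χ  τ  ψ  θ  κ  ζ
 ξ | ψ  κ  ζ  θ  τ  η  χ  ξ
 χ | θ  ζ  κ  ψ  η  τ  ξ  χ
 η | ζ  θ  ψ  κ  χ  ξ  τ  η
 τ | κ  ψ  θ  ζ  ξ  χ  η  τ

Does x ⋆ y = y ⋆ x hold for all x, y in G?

ψ ⋆ ξ = ζ but ξ ⋆ ψ = κ.
Since ψ and ξ do not commute, G is not abelian.

No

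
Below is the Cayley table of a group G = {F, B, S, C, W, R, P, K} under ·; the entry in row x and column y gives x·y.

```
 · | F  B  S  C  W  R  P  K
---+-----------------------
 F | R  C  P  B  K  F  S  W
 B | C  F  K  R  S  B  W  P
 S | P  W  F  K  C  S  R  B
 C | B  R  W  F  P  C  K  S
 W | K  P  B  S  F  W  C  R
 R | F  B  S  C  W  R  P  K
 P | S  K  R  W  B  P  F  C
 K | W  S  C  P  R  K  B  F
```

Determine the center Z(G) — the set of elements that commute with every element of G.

{F, R}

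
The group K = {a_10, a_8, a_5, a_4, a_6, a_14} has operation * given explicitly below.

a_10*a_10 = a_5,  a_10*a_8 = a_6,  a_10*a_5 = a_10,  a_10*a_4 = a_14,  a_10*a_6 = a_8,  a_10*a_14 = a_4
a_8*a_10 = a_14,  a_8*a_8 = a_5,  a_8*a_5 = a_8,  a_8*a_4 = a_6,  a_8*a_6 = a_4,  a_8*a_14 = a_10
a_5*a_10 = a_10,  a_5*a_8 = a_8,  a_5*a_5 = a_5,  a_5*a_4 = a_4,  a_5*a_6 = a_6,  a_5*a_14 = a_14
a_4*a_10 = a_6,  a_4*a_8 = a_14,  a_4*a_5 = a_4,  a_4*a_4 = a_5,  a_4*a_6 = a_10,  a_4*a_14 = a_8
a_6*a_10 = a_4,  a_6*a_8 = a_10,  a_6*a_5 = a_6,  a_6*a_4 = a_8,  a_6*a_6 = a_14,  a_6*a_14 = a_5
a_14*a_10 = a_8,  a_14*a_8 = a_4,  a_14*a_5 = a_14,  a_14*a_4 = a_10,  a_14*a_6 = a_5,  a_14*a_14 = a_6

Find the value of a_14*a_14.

Read row a_14, column a_14: a_14*a_14 = a_6.

a_6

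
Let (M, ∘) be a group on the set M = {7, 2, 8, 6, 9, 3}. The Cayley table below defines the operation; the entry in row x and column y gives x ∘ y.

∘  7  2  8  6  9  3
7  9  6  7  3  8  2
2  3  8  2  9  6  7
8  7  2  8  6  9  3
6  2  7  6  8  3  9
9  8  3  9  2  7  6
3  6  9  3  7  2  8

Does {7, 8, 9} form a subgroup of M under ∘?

Yes

{7, 8, 9} contains the identity 8.
Checking products: every product of two elements of {7, 8, 9} (read from the table) lies in {7, 8, 9}, so the set is closed.
In a finite group, a nonempty closed subset is a subgroup. So {7, 8, 9} ≤ M.
(Structurally, M here is isomorphic to the symmetric group S_3.)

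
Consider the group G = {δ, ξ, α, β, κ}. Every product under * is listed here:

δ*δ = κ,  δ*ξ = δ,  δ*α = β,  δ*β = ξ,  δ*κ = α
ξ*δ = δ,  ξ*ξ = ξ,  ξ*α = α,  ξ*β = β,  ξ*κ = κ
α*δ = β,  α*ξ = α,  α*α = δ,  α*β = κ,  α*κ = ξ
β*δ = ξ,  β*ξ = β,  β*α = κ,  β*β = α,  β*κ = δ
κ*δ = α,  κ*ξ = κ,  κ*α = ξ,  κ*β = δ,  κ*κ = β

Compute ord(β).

5

The identity element is ξ (its row matches the header).
β^1 = β
β^2 = β * β = α
β^3 = α * β = κ
β^4 = κ * β = δ
β^5 = δ * β = ξ
The first power of β equal to the identity is β^5, so ord(β) = 5.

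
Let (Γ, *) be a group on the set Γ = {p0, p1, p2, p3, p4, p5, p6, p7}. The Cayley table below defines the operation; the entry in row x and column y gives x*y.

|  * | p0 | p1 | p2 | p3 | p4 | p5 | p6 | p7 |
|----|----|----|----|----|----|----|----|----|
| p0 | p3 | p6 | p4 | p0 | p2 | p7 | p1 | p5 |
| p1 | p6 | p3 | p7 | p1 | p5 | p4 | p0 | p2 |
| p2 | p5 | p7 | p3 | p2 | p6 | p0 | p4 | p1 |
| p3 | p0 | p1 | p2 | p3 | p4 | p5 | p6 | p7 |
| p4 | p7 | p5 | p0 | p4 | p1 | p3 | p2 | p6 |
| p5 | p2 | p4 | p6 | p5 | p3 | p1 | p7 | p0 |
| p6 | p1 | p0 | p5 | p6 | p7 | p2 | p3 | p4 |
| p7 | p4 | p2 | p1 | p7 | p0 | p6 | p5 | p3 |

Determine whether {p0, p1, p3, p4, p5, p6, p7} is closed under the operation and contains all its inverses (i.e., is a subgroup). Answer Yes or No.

p5*p0 = p2, which is not in {p0, p1, p3, p4, p5, p6, p7}.
The subset is not closed under *, so it is not a subgroup.

No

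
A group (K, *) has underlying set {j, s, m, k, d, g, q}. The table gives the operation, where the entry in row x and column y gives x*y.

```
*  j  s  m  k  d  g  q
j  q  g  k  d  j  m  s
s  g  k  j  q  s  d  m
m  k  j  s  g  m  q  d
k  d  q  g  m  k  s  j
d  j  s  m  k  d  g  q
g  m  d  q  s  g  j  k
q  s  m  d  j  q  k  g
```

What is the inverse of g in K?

s

First locate the identity: row d matches the header, so d is the identity.
Scan row g for d: g*s = d. Hence g^(-1) = s.
(Structurally, K here is isomorphic to the cyclic group Z_7.)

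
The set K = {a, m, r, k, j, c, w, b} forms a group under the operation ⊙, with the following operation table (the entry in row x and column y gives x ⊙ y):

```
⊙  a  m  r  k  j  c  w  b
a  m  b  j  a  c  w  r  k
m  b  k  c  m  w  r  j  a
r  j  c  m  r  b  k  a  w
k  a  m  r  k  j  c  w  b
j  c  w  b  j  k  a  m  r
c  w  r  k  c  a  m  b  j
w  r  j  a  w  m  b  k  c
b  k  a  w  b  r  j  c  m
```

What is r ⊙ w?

a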